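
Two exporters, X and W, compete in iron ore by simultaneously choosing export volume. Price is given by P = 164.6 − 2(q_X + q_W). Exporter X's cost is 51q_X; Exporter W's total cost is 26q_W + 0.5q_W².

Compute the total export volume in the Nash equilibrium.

38.625

Exporter X's profit: π = q_X(164.6 − 2(q_X + q_W)) − 51q_X.
∂π/∂q_X = 113.6 − 4q_X − 2q_W = 0, so q_X = 28.4 − 0.5q_W.
For W: ∂π/∂q_W = 138.6 − 5q_W − 2q_X = 0 ⇒ q_W = 27.72 − 0.4q_X.
Plugging q_W into X's best response: q_X = 28.4 − 0.5(27.72 − 0.4q_X) ⇒ 0.8q_X = 14.54, so q_X = 18.175.
Then q_W = 27.72 − 0.4·18.175 = 20.45.
Total export volume: 18.175 + 20.45 = 38.625.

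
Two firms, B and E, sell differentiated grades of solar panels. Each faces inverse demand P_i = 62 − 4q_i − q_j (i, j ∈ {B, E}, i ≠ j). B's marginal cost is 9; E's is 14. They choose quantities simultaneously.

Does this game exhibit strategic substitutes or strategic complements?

strategic substitutes

Firm B's profit: π = q_B(62 − 4q_B − q_E) − 9q_B.
∂π/∂q_B = 53 − 8q_B − q_E = 0 ⇒ q_B = 6.625 − 0.125q_E.
The best-response slope dq_B/dq_E = −0.125 < 0: the reaction function is downward-sloping, so the choices are strategic substitutes.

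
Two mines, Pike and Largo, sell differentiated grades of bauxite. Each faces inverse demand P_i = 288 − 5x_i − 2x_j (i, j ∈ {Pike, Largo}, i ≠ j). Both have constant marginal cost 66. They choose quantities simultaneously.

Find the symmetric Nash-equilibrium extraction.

18.5

Mine Pike's profit: π = x_{Pike}(288 − 5x_{Pike} − 2x_{Largo}) − 66x_{Pike}.
∂π/∂x_{Pike} = 222 − 10x_{Pike} − 2x_{Largo} = 0 ⇒ x_{Pike} = 22.2 − 0.2x_{Largo}.
Setting x_{Pike} = x_{Largo} in the reaction function: x_{Pike} = 22.2 − 0.2x_{Pike}, so x_{Pike} = 22.2 / 1.2 = 18.5.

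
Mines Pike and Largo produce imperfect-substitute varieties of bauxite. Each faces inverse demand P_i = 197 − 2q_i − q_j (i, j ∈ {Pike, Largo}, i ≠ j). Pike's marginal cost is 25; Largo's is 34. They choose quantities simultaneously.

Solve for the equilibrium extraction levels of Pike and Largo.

Mine Pike's profit: π = q_{Pike}(197 − 2q_{Pike} − q_{Largo}) − 25q_{Pike}.
∂π/∂q_{Pike} = 172 − 4q_{Pike} − q_{Largo} = 0 ⇒ q_{Pike} = 43 − 0.25q_{Largo}.
Similarly q_{Largo} = 40.75 − 0.25q_{Pike}.
Solving the two reaction functions simultaneously: (1 − (−0.25)(−0.25))q_{Pike} = 43 − 0.25·40.75, so 0.9375q_{Pike} = 32.8125 and q_{Pike} = 35.
Then q_{Largo} = 40.75 − 0.25·35 = 32.

35, 32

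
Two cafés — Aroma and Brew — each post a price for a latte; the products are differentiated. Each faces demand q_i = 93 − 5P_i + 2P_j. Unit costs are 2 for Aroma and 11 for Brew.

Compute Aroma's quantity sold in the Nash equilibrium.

Aroma's profit: π = (P_{Aroma} − 2)(93 − 5P_{Aroma} + 2P_{Brew}).
∂π/∂P_{Aroma} = 103 − 10P_{Aroma} + 2P_{Brew} = 0 ⇒ P_{Aroma} = 10.3 + 0.2P_{Brew}.
Similarly P_{Brew} = 14.8 + 0.2P_{Aroma}.
Plugging P_{Brew} into Aroma's best response: P_{Aroma} = 10.3 + 0.2(14.8 + 0.2P_{Aroma}) ⇒ 0.96P_{Aroma} = 13.26, so P_{Aroma} = 13.8125.
Then P_{Brew} = 14.8 + 0.2·13.8125 = 17.5625.
q_{Aroma} = 93 − 5·13.8125 + 2·17.5625 = 59.0625.

59.0625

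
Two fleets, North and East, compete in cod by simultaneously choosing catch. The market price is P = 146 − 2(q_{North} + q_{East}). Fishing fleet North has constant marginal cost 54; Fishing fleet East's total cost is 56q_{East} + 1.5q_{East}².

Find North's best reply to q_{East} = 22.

12

Fishing fleet North's profit: π = q_{North}(146 − 2(q_{North} + q_{East})) − 54q_{North}.
∂π/∂q_{North} = 92 − 4q_{North} − 2q_{East} = 0, so q_{North} = 23 − 0.5q_{East}.
At q_{East} = 22: q_{North} = 23 − 0.5·22 = 12.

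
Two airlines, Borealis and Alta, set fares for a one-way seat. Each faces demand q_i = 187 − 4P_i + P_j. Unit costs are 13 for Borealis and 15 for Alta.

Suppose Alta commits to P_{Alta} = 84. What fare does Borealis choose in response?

40.375

Borealis's profit: π = (P_{Borealis} − 13)(187 − 4P_{Borealis} + P_{Alta}).
∂π/∂P_{Borealis} = 239 − 8P_{Borealis} + P_{Alta} = 0 ⇒ P_{Borealis} = 29.875 + 0.125P_{Alta}.
At P_{Alta} = 84: P_{Borealis} = 29.875 + 0.125·84 = 40.375.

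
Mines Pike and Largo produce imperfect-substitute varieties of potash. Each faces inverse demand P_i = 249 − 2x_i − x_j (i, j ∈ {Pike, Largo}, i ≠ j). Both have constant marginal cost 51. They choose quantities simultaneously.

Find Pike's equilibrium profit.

Mine Pike's profit: π = x_{Pike}(249 − 2x_{Pike} − x_{Largo}) − 51x_{Pike}.
∂π/∂x_{Pike} = 198 − 4x_{Pike} − x_{Largo} = 0 ⇒ x_{Pike} = 49.5 − 0.25x_{Largo}.
By symmetry x_{Largo} = x_{Pike}; substituting into the reaction function, 1.25x_{Pike} = 49.5 and x_{Pike} = 39.6.
P_{Pike} = 249 − 2·39.6 − 39.6 = 130.2.
Profit = (130.2 − 51)·39.6 = 3136.32.

3136.32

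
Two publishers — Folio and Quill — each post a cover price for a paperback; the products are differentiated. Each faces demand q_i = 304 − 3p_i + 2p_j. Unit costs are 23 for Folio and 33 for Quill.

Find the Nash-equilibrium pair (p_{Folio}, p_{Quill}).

95.125, 98.875

Folio's profit: π = (p_{Folio} − 23)(304 − 3p_{Folio} + 2p_{Quill}).
∂π/∂p_{Folio} = 373 − 6p_{Folio} + 2p_{Quill} = 0 ⇒ p_{Folio} = 373/6 + (1/3)p_{Quill}.
Similarly p_{Quill} = 403/6 + (1/3)p_{Folio}.
Substituting the second reaction function into the first: p_{Folio} = 373/6 + (1/3)(403/6 + (1/3)p_{Folio}), which gives (8/9)p_{Folio} = 761/9 ⇒ p_{Folio} = 95.125.
Then p_{Quill} = 403/6 + (1/3)·95.125 = 98.875.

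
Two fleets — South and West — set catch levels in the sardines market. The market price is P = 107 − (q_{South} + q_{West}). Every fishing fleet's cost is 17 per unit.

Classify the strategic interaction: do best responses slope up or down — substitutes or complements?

strategic substitutes

Fishing fleet South's profit: π = q_{South}(107 − (q_{South} + q_{West})) − 17q_{South}.
∂π/∂q_{South} = 90 − 2q_{South} − q_{West} = 0, so q_{South} = 45 − 0.5q_{West}.
The best-response slope dq_{South}/dq_{West} = −0.5 < 0: the reaction function is downward-sloping, so the choices are strategic substitutes.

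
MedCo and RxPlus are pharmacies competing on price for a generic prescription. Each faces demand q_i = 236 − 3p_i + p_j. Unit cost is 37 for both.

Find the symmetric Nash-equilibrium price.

MedCo's profit: π = (p_{MedCo} − 37)(236 − 3p_{MedCo} + p_{RxPlus}).
∂π/∂p_{MedCo} = 347 − 6p_{MedCo} + p_{RxPlus} = 0 ⇒ p_{MedCo} = 347/6 + (1/6)p_{RxPlus}.
By symmetry p_{RxPlus} = p_{MedCo}; substituting into the reaction function, (5/6)p_{MedCo} = 347/6 and p_{MedCo} = 69.4.

69.4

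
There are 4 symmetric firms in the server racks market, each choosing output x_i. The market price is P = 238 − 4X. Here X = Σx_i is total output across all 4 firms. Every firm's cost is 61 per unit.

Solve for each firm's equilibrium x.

8.85

A representative firm's profit is π_i = x_i(238 − 4X) − 61x_i, with X = x_i + Σ_{j≠i} x_j.
First-order condition: 177 − 8x_i − 4Σ_{j≠i} x_j = 0.
Imposing symmetry (x_j = x for all j) turns Σ_{j≠i} x_j into 3x, so 177 = 20x and x = 8.85.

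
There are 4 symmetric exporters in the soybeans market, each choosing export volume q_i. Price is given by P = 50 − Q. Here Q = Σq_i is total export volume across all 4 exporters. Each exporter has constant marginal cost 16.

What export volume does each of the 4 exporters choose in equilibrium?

6.8

A representative exporter's profit is π_i = q_i(50 − Q) − 16q_i, with Q = q_i + Σ_{j≠i} q_j.
First-order condition: 34 − 2q_i − Σ_{j≠i} q_j = 0.
With identical exporters, set every q_j = q: then 34 − 2q − 3q = 0, i.e. q = 34/5 = 6.8.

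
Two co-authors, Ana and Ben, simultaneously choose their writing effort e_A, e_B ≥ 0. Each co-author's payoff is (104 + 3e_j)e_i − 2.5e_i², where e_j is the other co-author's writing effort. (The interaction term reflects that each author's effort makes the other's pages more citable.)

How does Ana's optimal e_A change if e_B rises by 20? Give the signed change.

12

Ana's payoff is (104 + 3e_B)e_A − 2.5e_A².
∂π/∂e_A = 104 + 3e_B − 5e_A = 0, so e_A = 20.8 + 0.6e_B.
The reaction-function slope is 0.6, so a 20-unit rise in e_B moves e_A by 0.6 × 20 = 12. Ana's best response rises — the actions are strategic complements.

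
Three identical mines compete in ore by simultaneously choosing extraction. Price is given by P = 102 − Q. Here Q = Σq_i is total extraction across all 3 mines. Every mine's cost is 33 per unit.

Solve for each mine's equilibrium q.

A representative mine's profit is π_i = q_i(102 − Q) − 33q_i, with Q = q_i + Σ_{j≠i} q_j.
First-order condition: 69 − 2q_i − Σ_{j≠i} q_j = 0.
Imposing symmetry (q_j = q for all j) turns Σ_{j≠i} q_j into 2q, so 69 = 4q and q = 17.25.

17.25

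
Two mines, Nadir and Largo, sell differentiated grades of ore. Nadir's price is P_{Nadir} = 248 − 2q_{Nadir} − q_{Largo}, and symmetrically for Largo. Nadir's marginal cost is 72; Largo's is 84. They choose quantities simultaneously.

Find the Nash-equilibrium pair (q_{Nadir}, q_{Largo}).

36, 32

Mine Nadir's profit: π = q_{Nadir}(248 − 2q_{Nadir} − q_{Largo}) − 72q_{Nadir}.
∂π/∂q_{Nadir} = 176 − 4q_{Nadir} − q_{Largo} = 0 ⇒ q_{Nadir} = 44 − 0.25q_{Largo}.
Similarly q_{Largo} = 41 − 0.25q_{Nadir}.
Plugging q_{Largo} into Nadir's best response: q_{Nadir} = 44 − 0.25(41 − 0.25q_{Nadir}) ⇒ 0.9375q_{Nadir} = 33.75, so q_{Nadir} = 36.
Then q_{Largo} = 41 − 0.25·36 = 32.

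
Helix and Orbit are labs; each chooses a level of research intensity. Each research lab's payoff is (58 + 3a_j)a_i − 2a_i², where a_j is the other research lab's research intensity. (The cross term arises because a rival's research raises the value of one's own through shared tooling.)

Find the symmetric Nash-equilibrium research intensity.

Helix's payoff is (58 + 3a_O)a_H − 2a_H².
∂π/∂a_H = 58 + 3a_O − 4a_H = 0, so a_H = 14.5 + 0.75a_O.
Setting a_H = a_O in the reaction function: a_H = 14.5 + 0.75a_H, so a_H = 14.5 / 0.25 = 58.

58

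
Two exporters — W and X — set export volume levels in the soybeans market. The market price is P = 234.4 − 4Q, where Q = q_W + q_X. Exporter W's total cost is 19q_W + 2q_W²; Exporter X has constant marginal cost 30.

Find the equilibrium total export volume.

Exporter W's profit: π = q_W(234.4 − 4(q_W + q_X)) − 19q_W − 2q_W².
∂π/∂q_W = 215.4 − 12q_W − 4q_X = 0, so q_W = 17.95 − (1/3)q_X.
For X: ∂π/∂q_X = 204.4 − 8q_X − 4q_W = 0 ⇒ q_X = 25.55 − 0.5q_W.
Solving the two reaction functions simultaneously: (1 − (−1/3)(−0.5))q_W = 17.95 − (1/3)·25.55, so (5/6)q_W = 283/30 and q_W = 11.32.
Then q_X = 25.55 − 0.5·11.32 = 19.89.
Total export volume: 11.32 + 19.89 = 31.21.

31.21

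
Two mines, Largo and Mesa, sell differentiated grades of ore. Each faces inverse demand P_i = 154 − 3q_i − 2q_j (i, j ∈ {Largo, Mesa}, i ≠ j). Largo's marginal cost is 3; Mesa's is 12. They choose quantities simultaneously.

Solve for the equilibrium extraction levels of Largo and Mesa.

Mine Largo's profit: π = q_{Largo}(154 − 3q_{Largo} − 2q_{Mesa}) − 3q_{Largo}.
∂π/∂q_{Largo} = 151 − 6q_{Largo} − 2q_{Mesa} = 0 ⇒ q_{Largo} = 151/6 − (1/3)q_{Mesa}.
Similarly q_{Mesa} = 71/3 − (1/3)q_{Largo}.
Plugging q_{Mesa} into Largo's best response: q_{Largo} = 151/6 − (1/3)(71/3 − (1/3)q_{Largo}) ⇒ (8/9)q_{Largo} = 311/18, so q_{Largo} = 19.4375.
Then q_{Mesa} = 71/3 − (1/3)·19.4375 = 17.1875.

19.4375, 17.1875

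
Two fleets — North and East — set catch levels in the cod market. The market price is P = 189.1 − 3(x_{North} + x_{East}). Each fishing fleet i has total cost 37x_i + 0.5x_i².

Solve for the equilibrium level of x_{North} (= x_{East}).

15.21

Fishing fleet North's profit: π = x_{North}(189.1 − 3(x_{North} + x_{East})) − 37x_{North} − 0.5x_{North}².
∂π/∂x_{North} = 152.1 − 7x_{North} − 3x_{East} = 0, so x_{North} = 1521/70 − (3/7)x_{East}.
By symmetry x_{East} = x_{North}; substituting into the reaction function, (10/7)x_{North} = 1521/70 and x_{North} = 15.21.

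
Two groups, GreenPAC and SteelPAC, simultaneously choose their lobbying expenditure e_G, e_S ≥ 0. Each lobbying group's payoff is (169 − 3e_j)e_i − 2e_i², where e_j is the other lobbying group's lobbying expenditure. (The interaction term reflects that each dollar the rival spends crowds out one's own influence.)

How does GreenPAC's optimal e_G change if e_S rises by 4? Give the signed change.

-3

GreenPAC's payoff is (169 − 3e_S)e_G − 2e_G².
∂π/∂e_G = 169 − 3e_S − 4e_G = 0, so e_G = 42.25 − 0.75e_S.
The reaction-function slope is −0.75, so a 4-unit rise in e_S moves e_G by −0.75 × 4 = −3. GreenPAC's best response falls — the actions are strategic substitutes.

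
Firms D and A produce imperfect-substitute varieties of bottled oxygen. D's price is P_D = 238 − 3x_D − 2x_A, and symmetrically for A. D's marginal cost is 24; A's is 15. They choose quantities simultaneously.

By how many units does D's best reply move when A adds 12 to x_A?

Firm D's profit: π = x_D(238 − 3x_D − 2x_A) − 24x_D.
∂π/∂x_D = 214 − 6x_D − 2x_A = 0 ⇒ x_D = 107/3 − (1/3)x_A.
The reaction-function slope is −1/3, so a 12-unit rise in x_A moves x_D by −1/3 × 12 = −4. D's best response falls — the actions are strategic substitutes.

-4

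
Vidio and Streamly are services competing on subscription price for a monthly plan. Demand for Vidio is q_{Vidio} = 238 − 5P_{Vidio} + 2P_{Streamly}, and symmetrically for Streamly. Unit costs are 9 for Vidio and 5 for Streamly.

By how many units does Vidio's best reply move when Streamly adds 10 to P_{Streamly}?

Vidio's profit: π = (P_{Vidio} − 9)(238 − 5P_{Vidio} + 2P_{Streamly}).
∂π/∂P_{Vidio} = 283 − 10P_{Vidio} + 2P_{Streamly} = 0 ⇒ P_{Vidio} = 28.3 + 0.2P_{Streamly}.
The reaction-function slope is 0.2, so a 10-unit rise in P_{Streamly} moves P_{Vidio} by 0.2 × 10 = 2. Vidio's best response rises — the actions are strategic complements.

2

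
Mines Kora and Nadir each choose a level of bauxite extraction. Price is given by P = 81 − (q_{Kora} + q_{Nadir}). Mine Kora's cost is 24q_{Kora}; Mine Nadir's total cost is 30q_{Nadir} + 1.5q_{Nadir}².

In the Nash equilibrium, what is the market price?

50

Mine Kora's profit: π = q_{Kora}(81 − (q_{Kora} + q_{Nadir})) − 24q_{Kora}.
∂π/∂q_{Kora} = 57 − 2q_{Kora} − q_{Nadir} = 0, so q_{Kora} = 28.5 − 0.5q_{Nadir}.
For Nadir: ∂π/∂q_{Nadir} = 51 − 5q_{Nadir} − q_{Kora} = 0 ⇒ q_{Nadir} = 10.2 − 0.2q_{Kora}.
Substituting the second reaction function into the first: q_{Kora} = 28.5 − 0.5(10.2 − 0.2q_{Kora}), which gives 0.9q_{Kora} = 23.4 ⇒ q_{Kora} = 26.
Then q_{Nadir} = 10.2 − 0.2·26 = 5.
Equilibrium price: P = 81 − 31 = 50.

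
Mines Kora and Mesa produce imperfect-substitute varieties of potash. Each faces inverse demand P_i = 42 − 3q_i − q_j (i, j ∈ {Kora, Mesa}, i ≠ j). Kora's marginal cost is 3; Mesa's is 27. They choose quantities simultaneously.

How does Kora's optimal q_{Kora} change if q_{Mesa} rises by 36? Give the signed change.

-6

Mine Kora's profit: π = q_{Kora}(42 − 3q_{Kora} − q_{Mesa}) − 3q_{Kora}.
∂π/∂q_{Kora} = 39 − 6q_{Kora} − q_{Mesa} = 0 ⇒ q_{Kora} = 6.5 − (1/6)q_{Mesa}.
The reaction-function slope is −1/6, so a 36-unit rise in q_{Mesa} moves q_{Kora} by −1/6 × 36 = −6. Kora's best response falls — the actions are strategic substitutes.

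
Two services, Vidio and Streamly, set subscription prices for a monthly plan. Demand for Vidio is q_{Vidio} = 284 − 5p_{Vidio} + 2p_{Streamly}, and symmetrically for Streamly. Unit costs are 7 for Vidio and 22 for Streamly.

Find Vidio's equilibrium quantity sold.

172.1875

Vidio's profit: π = (p_{Vidio} − 7)(284 − 5p_{Vidio} + 2p_{Streamly}).
∂π/∂p_{Vidio} = 319 − 10p_{Vidio} + 2p_{Streamly} = 0 ⇒ p_{Vidio} = 31.9 + 0.2p_{Streamly}.
Similarly p_{Streamly} = 39.4 + 0.2p_{Vidio}.
Plugging p_{Streamly} into Vidio's best response: p_{Vidio} = 31.9 + 0.2(39.4 + 0.2p_{Vidio}) ⇒ 0.96p_{Vidio} = 39.78, so p_{Vidio} = 41.4375.
Then p_{Streamly} = 39.4 + 0.2·41.4375 = 47.6875.
q_{Vidio} = 284 − 5·41.4375 + 2·47.6875 = 172.1875.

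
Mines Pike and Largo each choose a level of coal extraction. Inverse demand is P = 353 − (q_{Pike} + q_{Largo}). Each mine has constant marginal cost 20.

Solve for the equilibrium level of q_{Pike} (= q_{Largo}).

111

Mine Pike's profit: π = q_{Pike}(353 − (q_{Pike} + q_{Largo})) − 20q_{Pike}.
∂π/∂q_{Pike} = 333 − 2q_{Pike} − q_{Largo} = 0, so q_{Pike} = 166.5 − 0.5q_{Largo}.
Setting q_{Pike} = q_{Largo} in the reaction function: q_{Pike} = 166.5 − 0.5q_{Pike}, so q_{Pike} = 166.5 / 1.5 = 111.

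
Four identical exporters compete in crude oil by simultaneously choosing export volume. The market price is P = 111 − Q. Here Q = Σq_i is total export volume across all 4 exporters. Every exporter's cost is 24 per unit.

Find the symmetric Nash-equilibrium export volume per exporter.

A representative exporter's profit is π_i = q_i(111 − Q) − 24q_i, with Q = q_i + Σ_{j≠i} q_j.
First-order condition: 87 − 2q_i − Σ_{j≠i} q_j = 0.
In a symmetric equilibrium every exporter chooses the same q, so Σ_{j≠i} q_j = 3q. The condition becomes 87 − 5q = 0, giving q = 87/5 = 17.4.

17.4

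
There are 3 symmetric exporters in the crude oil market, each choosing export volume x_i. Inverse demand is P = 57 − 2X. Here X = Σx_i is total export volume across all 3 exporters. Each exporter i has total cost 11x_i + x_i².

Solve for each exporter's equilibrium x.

A representative exporter's profit is π_i = x_i(57 − 2X) − 11x_i − x_i², with X = x_i + Σ_{j≠i} x_j.
First-order condition: 46 − 6x_i − 2Σ_{j≠i} x_j = 0.
In a symmetric equilibrium every exporter chooses the same x, so Σ_{j≠i} x_j = 2x. The condition becomes 46 − 10x = 0, giving x = 46/10 = 4.6.

4.6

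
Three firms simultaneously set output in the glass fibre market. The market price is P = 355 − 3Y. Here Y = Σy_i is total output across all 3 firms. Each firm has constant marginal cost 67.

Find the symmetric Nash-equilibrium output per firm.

A representative firm's profit is π_i = y_i(355 − 3Y) − 67y_i, with Y = y_i + Σ_{j≠i} y_j.
First-order condition: 288 − 6y_i − 3Σ_{j≠i} y_j = 0.
In a symmetric equilibrium every firm chooses the same y, so Σ_{j≠i} y_j = 2y. The condition becomes 288 − 12y = 0, giving y = 288/12 = 24.

24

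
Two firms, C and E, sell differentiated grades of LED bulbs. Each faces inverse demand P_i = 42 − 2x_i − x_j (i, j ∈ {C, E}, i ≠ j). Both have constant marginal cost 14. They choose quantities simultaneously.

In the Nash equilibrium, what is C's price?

25.2

Firm C's profit: π = x_C(42 − 2x_C − x_E) − 14x_C.
∂π/∂x_C = 28 − 4x_C − x_E = 0 ⇒ x_C = 7 − 0.25x_E.
The game is symmetric, so in equilibrium x_E = x_C: the reaction function gives 1.25x_C = 7, hence x_C = 5.6.
P_C = 42 − 2·5.6 − 5.6 = 25.2.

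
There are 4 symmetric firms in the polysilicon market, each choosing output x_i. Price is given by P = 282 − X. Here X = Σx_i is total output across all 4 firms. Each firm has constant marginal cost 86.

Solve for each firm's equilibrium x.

39.2

A representative firm's profit is π_i = x_i(282 − X) − 86x_i, with X = x_i + Σ_{j≠i} x_j.
First-order condition: 196 − 2x_i − Σ_{j≠i} x_j = 0.
In a symmetric equilibrium every firm chooses the same x, so Σ_{j≠i} x_j = 3x. The condition becomes 196 − 5x = 0, giving x = 196/5 = 39.2.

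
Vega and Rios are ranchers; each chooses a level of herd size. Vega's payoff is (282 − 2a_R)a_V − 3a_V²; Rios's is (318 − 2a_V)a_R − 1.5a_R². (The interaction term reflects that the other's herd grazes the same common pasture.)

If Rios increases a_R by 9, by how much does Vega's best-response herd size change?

Expanding Vega's payoff: 282a_V − 2a_Ra_V − 3a_V².
∂π/∂a_V = 282 − 2a_R − 6a_V = 0, so a_V = 47 − (1/3)a_R.
The reaction-function slope is −1/3, so a 9-unit rise in a_R moves a_V by −1/3 × 9 = −3. Vega's best response falls — the actions are strategic substitutes.

-3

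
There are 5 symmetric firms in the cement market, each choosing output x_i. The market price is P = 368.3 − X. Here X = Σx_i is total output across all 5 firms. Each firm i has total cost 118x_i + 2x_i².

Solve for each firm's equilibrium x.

A representative firm's profit is π_i = x_i(368.3 − X) − 118x_i − 2x_i², with X = x_i + Σ_{j≠i} x_j.
First-order condition: 250.3 − 6x_i − Σ_{j≠i} x_j = 0.
With identical firms, set every x_j = x: then 250.3 − 6x − 4x = 0, i.e. x = 250.3/10 = 25.03.

25.03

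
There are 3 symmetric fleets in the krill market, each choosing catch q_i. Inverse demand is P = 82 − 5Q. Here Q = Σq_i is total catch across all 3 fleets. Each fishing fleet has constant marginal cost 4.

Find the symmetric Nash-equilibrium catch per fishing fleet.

3.9

A representative fishing fleet's profit is π_i = q_i(82 − 5Q) − 4q_i, with Q = q_i + Σ_{j≠i} q_j.
First-order condition: 78 − 10q_i − 5Σ_{j≠i} q_j = 0.
Imposing symmetry (q_j = q for all j) turns Σ_{j≠i} q_j into 2q, so 78 = 20q and q = 3.9.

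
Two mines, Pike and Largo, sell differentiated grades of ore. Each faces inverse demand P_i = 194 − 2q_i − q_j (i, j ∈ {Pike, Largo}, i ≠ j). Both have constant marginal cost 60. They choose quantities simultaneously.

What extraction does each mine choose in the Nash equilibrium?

26.8

Mine Pike's profit: π = q_{Pike}(194 − 2q_{Pike} − q_{Largo}) − 60q_{Pike}.
∂π/∂q_{Pike} = 134 − 4q_{Pike} − q_{Largo} = 0 ⇒ q_{Pike} = 33.5 − 0.25q_{Largo}.
The game is symmetric, so in equilibrium q_{Largo} = q_{Pike}: the reaction function gives 1.25q_{Pike} = 33.5, hence q_{Pike} = 26.8.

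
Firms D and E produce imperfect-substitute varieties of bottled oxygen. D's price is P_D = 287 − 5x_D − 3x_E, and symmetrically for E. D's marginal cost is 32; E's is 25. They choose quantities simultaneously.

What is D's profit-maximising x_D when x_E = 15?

21

Firm D's profit: π = x_D(287 − 5x_D − 3x_E) − 32x_D.
∂π/∂x_D = 255 − 10x_D − 3x_E = 0 ⇒ x_D = 25.5 − 0.3x_E.
At x_E = 15: x_D = 25.5 − 0.3·15 = 21.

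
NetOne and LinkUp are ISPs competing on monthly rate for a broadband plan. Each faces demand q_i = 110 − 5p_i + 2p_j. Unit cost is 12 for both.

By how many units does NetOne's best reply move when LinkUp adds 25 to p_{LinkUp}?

NetOne's profit: π = (p_{NetOne} − 12)(110 − 5p_{NetOne} + 2p_{LinkUp}).
∂π/∂p_{NetOne} = 170 − 10p_{NetOne} + 2p_{LinkUp} = 0 ⇒ p_{NetOne} = 17 + 0.2p_{LinkUp}.
The reaction-function slope is 0.2, so a 25-unit rise in p_{LinkUp} moves p_{NetOne} by 0.2 × 25 = 5. NetOne's best response rises — the actions are strategic complements.

5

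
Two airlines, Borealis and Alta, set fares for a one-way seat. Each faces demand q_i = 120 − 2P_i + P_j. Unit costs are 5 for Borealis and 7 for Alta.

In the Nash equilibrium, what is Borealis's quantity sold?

77.2

Borealis's profit: π = (P_{Borealis} − 5)(120 − 2P_{Borealis} + P_{Alta}).
∂π/∂P_{Borealis} = 130 − 4P_{Borealis} + P_{Alta} = 0 ⇒ P_{Borealis} = 32.5 + 0.25P_{Alta}.
Similarly P_{Alta} = 33.5 + 0.25P_{Borealis}.
Plugging P_{Alta} into Borealis's best response: P_{Borealis} = 32.5 + 0.25(33.5 + 0.25P_{Borealis}) ⇒ 0.9375P_{Borealis} = 40.875, so P_{Borealis} = 43.6.
Then P_{Alta} = 33.5 + 0.25·43.6 = 44.4.
q_{Borealis} = 120 − 2·43.6 + 44.4 = 77.2.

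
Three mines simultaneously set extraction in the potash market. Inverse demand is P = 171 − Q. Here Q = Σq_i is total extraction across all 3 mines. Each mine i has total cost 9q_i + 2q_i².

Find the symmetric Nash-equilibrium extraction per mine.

A representative mine's profit is π_i = q_i(171 − Q) − 9q_i − 2q_i², with Q = q_i + Σ_{j≠i} q_j.
First-order condition: 162 − 6q_i − Σ_{j≠i} q_j = 0.
With identical mines, set every q_j = q: then 162 − 6q − 2q = 0, i.e. q = 162/8 = 20.25.

20.25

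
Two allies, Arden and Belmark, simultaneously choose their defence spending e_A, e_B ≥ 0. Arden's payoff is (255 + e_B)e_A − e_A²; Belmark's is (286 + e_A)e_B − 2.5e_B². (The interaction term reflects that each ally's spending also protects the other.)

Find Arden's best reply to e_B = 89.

172

Expanding Arden's payoff: 255e_A + e_Be_A − e_A².
∂π/∂e_A = 255 + e_B − 2e_A = 0, so e_A = 127.5 + 0.5e_B.
At e_B = 89: e_A = 127.5 + 0.5·89 = 172.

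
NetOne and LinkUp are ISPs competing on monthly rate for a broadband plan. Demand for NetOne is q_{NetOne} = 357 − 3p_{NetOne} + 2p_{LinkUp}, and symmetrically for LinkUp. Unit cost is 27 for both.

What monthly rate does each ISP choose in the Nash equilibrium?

109.5

NetOne's profit: π = (p_{NetOne} − 27)(357 − 3p_{NetOne} + 2p_{LinkUp}).
∂π/∂p_{NetOne} = 438 − 6p_{NetOne} + 2p_{LinkUp} = 0 ⇒ p_{NetOne} = 73 + (1/3)p_{LinkUp}.
Setting p_{NetOne} = p_{LinkUp} in the reaction function: p_{NetOne} = 73 + (1/3)p_{NetOne}, so p_{NetOne} = 73 / (2/3) = 109.5.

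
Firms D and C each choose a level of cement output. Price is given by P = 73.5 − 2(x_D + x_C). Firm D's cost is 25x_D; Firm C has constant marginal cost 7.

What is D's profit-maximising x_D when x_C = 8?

8.125

Firm D's profit: π = x_D(73.5 − 2(x_D + x_C)) − 25x_D.
∂π/∂x_D = 48.5 − 4x_D − 2x_C = 0, so x_D = 12.125 − 0.5x_C.
At x_C = 8: x_D = 12.125 − 0.5·8 = 8.125.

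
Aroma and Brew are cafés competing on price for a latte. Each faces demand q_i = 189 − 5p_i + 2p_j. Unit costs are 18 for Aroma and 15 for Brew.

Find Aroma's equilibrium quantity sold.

Aroma's profit: π = (p_{Aroma} − 18)(189 − 5p_{Aroma} + 2p_{Brew}).
∂π/∂p_{Aroma} = 279 − 10p_{Aroma} + 2p_{Brew} = 0 ⇒ p_{Aroma} = 27.9 + 0.2p_{Brew}.
Similarly p_{Brew} = 26.4 + 0.2p_{Aroma}.
Plugging p_{Brew} into Aroma's best response: p_{Aroma} = 27.9 + 0.2(26.4 + 0.2p_{Aroma}) ⇒ 0.96p_{Aroma} = 33.18, so p_{Aroma} = 34.5625.
Then p_{Brew} = 26.4 + 0.2·34.5625 = 33.3125.
q_{Aroma} = 189 − 5·34.5625 + 2·33.3125 = 82.8125.

82.8125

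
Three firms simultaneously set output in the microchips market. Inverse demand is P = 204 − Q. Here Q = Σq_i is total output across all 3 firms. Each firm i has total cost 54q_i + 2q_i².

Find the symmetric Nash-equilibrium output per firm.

A representative firm's profit is π_i = q_i(204 − Q) − 54q_i − 2q_i², with Q = q_i + Σ_{j≠i} q_j.
First-order condition: 150 − 6q_i − Σ_{j≠i} q_j = 0.
In a symmetric equilibrium every firm chooses the same q, so Σ_{j≠i} q_j = 2q. The condition becomes 150 − 8q = 0, giving q = 150/8 = 18.75.

18.75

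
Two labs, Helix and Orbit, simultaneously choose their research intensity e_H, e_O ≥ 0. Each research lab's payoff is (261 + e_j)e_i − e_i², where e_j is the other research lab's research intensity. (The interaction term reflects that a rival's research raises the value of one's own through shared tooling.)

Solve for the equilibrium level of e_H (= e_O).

Helix's payoff is (261 + e_O)e_H − e_H².
∂π/∂e_H = 261 + e_O − 2e_H = 0, so e_H = 130.5 + 0.5e_O.
By symmetry e_O = e_H; substituting into the reaction function, 0.5e_H = 130.5 and e_H = 261.

261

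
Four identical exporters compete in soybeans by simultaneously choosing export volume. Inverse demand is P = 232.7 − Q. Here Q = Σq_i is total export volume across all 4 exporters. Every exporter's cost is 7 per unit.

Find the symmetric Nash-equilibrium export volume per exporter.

A representative exporter's profit is π_i = q_i(232.7 − Q) − 7q_i, with Q = q_i + Σ_{j≠i} q_j.
First-order condition: 225.7 − 2q_i − Σ_{j≠i} q_j = 0.
In a symmetric equilibrium every exporter chooses the same q, so Σ_{j≠i} q_j = 3q. The condition becomes 225.7 − 5q = 0, giving q = 225.7/5 = 45.14.

45.14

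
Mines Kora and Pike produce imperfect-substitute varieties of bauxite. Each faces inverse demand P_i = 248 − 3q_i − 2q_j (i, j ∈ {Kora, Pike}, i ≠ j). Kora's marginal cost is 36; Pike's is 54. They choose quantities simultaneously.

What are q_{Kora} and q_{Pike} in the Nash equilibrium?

Mine Kora's profit: π = q_{Kora}(248 − 3q_{Kora} − 2q_{Pike}) − 36q_{Kora}.
∂π/∂q_{Kora} = 212 − 6q_{Kora} − 2q_{Pike} = 0 ⇒ q_{Kora} = 106/3 − (1/3)q_{Pike}.
Similarly q_{Pike} = 97/3 − (1/3)q_{Kora}.
Substituting the second reaction function into the first: q_{Kora} = 106/3 − (1/3)(97/3 − (1/3)q_{Kora}), which gives (8/9)q_{Kora} = 221/9 ⇒ q_{Kora} = 27.625.
Then q_{Pike} = 97/3 − (1/3)·27.625 = 23.125.

27.625, 23.125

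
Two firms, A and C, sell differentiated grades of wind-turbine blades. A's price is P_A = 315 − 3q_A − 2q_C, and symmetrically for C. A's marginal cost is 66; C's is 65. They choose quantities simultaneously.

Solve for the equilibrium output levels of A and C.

Firm A's profit: π = q_A(315 − 3q_A − 2q_C) − 66q_A.
∂π/∂q_A = 249 − 6q_A − 2q_C = 0 ⇒ q_A = 41.5 − (1/3)q_C.
Similarly q_C = 125/3 − (1/3)q_A.
Plugging q_C into A's best response: q_A = 41.5 − (1/3)(125/3 − (1/3)q_A) ⇒ (8/9)q_A = 497/18, so q_A = 31.0625.
Then q_C = 125/3 − (1/3)·31.0625 = 31.3125.

31.0625, 31.3125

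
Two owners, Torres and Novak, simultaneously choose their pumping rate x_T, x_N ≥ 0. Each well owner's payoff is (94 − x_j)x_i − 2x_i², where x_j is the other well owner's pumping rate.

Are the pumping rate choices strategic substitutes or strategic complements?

Torres's payoff is (94 − x_N)x_T − 2x_T².
∂π/∂x_T = 94 − x_N − 4x_T = 0, so x_T = 23.5 − 0.25x_N.
The best-response slope dx_T/dx_N = −0.25 < 0: the reaction function is downward-sloping, so the choices are strategic substitutes.

strategic substitutes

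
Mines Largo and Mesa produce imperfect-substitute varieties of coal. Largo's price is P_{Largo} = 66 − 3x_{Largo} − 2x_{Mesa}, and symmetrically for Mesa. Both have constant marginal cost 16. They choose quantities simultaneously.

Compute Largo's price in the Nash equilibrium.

34.75

Mine Largo's profit: π = x_{Largo}(66 − 3x_{Largo} − 2x_{Mesa}) − 16x_{Largo}.
∂π/∂x_{Largo} = 50 − 6x_{Largo} − 2x_{Mesa} = 0 ⇒ x_{Largo} = 25/3 − (1/3)x_{Mesa}.
Setting x_{Largo} = x_{Mesa} in the reaction function: x_{Largo} = 25/3 − (1/3)x_{Largo}, so x_{Largo} = (25/3) / (4/3) = 6.25.
P_{Largo} = 66 − 3·6.25 − 2·6.25 = 34.75.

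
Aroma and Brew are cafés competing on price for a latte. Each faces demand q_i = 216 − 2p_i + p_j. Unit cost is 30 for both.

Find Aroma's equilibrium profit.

7688

Aroma's profit: π = (p_{Aroma} − 30)(216 − 2p_{Aroma} + p_{Brew}).
∂π/∂p_{Aroma} = 276 − 4p_{Aroma} + p_{Brew} = 0 ⇒ p_{Aroma} = 69 + 0.25p_{Brew}.
The game is symmetric, so in equilibrium p_{Brew} = p_{Aroma}: the reaction function gives 0.75p_{Aroma} = 69, hence p_{Aroma} = 92.
q_{Aroma} = 216 − 2·92 + 92 = 124.
Profit = (92 − 30)·124 = 7688.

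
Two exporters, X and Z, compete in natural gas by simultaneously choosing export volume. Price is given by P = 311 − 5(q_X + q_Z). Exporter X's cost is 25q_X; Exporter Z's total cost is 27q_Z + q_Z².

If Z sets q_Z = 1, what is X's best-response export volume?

28.1

Exporter X's profit: π = q_X(311 − 5(q_X + q_Z)) − 25q_X.
∂π/∂q_X = 286 − 10q_X − 5q_Z = 0, so q_X = 28.6 − 0.5q_Z.
At q_Z = 1: q_X = 28.6 − 0.5·1 = 28.1.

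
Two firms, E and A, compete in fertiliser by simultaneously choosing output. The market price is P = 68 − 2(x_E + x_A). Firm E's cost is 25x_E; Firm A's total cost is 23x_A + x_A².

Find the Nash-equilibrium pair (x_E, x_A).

8.4, 4.7

Firm E's profit: π = x_E(68 − 2(x_E + x_A)) − 25x_E.
∂π/∂x_E = 43 − 4x_E − 2x_A = 0, so x_E = 10.75 − 0.5x_A.
For A: ∂π/∂x_A = 45 − 6x_A − 2x_E = 0 ⇒ x_A = 7.5 − (1/3)x_E.
Solving the two reaction functions simultaneously: (1 − (−0.5)(−1/3))x_E = 10.75 − 0.5·7.5, so (5/6)x_E = 7 and x_E = 8.4.
Then x_A = 7.5 − (1/3)·8.4 = 4.7.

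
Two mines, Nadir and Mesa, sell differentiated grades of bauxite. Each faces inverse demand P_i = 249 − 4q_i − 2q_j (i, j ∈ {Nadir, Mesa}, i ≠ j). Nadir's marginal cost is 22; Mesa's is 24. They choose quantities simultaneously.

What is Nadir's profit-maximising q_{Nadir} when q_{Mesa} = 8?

Mine Nadir's profit: π = q_{Nadir}(249 − 4q_{Nadir} − 2q_{Mesa}) − 22q_{Nadir}.
∂π/∂q_{Nadir} = 227 − 8q_{Nadir} − 2q_{Mesa} = 0 ⇒ q_{Nadir} = 28.375 − 0.25q_{Mesa}.
At q_{Mesa} = 8: q_{Nadir} = 28.375 − 0.25·8 = 26.375.

26.375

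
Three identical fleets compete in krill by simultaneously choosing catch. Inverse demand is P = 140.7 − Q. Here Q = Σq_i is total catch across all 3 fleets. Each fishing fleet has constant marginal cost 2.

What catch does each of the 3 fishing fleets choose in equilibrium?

34.675

A representative fishing fleet's profit is π_i = q_i(140.7 − Q) − 2q_i, with Q = q_i + Σ_{j≠i} q_j.
First-order condition: 138.7 − 2q_i − Σ_{j≠i} q_j = 0.
Imposing symmetry (q_j = q for all j) turns Σ_{j≠i} q_j into 2q, so 138.7 = 4q and q = 34.675.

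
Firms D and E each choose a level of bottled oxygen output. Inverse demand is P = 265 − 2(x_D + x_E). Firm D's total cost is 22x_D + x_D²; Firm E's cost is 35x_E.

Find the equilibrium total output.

Firm D's profit: π = x_D(265 − 2(x_D + x_E)) − 22x_D − x_D².
∂π/∂x_D = 243 − 6x_D − 2x_E = 0, so x_D = 40.5 − (1/3)x_E.
For E: ∂π/∂x_E = 230 − 4x_E − 2x_D = 0 ⇒ x_E = 57.5 − 0.5x_D.
Substituting the second reaction function into the first: x_D = 40.5 − (1/3)(57.5 − 0.5x_D), which gives (5/6)x_D = 64/3 ⇒ x_D = 25.6.
Then x_E = 57.5 − 0.5·25.6 = 44.7.
Total output: 25.6 + 44.7 = 70.3.

70.3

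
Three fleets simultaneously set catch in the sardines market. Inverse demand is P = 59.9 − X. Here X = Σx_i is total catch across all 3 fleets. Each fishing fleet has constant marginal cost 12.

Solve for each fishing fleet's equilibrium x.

A representative fishing fleet's profit is π_i = x_i(59.9 − X) − 12x_i, with X = x_i + Σ_{j≠i} x_j.
First-order condition: 47.9 − 2x_i − Σ_{j≠i} x_j = 0.
Imposing symmetry (x_j = x for all j) turns Σ_{j≠i} x_j into 2x, so 47.9 = 4x and x = 11.975.

11.975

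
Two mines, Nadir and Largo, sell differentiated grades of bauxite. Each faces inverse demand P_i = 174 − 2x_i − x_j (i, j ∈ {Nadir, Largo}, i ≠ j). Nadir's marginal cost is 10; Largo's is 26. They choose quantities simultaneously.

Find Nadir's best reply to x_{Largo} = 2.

Mine Nadir's profit: π = x_{Nadir}(174 − 2x_{Nadir} − x_{Largo}) − 10x_{Nadir}.
∂π/∂x_{Nadir} = 164 − 4x_{Nadir} − x_{Largo} = 0 ⇒ x_{Nadir} = 41 − 0.25x_{Largo}.
At x_{Largo} = 2: x_{Nadir} = 41 − 0.25·2 = 40.5.

40.5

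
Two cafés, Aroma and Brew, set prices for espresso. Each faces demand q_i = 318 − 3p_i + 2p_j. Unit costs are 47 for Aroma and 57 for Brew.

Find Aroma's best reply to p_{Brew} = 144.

Aroma's profit: π = (p_{Aroma} − 47)(318 − 3p_{Aroma} + 2p_{Brew}).
∂π/∂p_{Aroma} = 459 − 6p_{Aroma} + 2p_{Brew} = 0 ⇒ p_{Aroma} = 76.5 + (1/3)p_{Brew}.
At p_{Brew} = 144: p_{Aroma} = 76.5 + (1/3)·144 = 124.5.

124.5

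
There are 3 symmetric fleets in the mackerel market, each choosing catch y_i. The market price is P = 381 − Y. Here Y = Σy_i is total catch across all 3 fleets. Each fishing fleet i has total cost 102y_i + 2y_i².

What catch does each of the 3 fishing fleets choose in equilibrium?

34.875

A representative fishing fleet's profit is π_i = y_i(381 − Y) − 102y_i − 2y_i², with Y = y_i + Σ_{j≠i} y_j.
First-order condition: 279 − 6y_i − Σ_{j≠i} y_j = 0.
In a symmetric equilibrium every fishing fleet chooses the same y, so Σ_{j≠i} y_j = 2y. The condition becomes 279 − 8y = 0, giving y = 279/8 = 34.875.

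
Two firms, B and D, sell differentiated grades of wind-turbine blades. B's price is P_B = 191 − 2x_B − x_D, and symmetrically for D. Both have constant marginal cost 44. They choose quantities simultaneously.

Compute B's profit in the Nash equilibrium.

Firm B's profit: π = x_B(191 − 2x_B − x_D) − 44x_B.
∂π/∂x_B = 147 − 4x_B − x_D = 0 ⇒ x_B = 36.75 − 0.25x_D.
The game is symmetric, so in equilibrium x_D = x_B: the reaction function gives 1.25x_B = 36.75, hence x_B = 29.4.
P_B = 191 − 2·29.4 − 29.4 = 102.8.
Profit = (102.8 − 44)·29.4 = 1728.72.

1728.72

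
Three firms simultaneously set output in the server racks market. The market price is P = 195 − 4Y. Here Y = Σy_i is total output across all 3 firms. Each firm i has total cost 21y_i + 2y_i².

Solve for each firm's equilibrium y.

8.7

A representative firm's profit is π_i = y_i(195 − 4Y) − 21y_i − 2y_i², with Y = y_i + Σ_{j≠i} y_j.
First-order condition: 174 − 12y_i − 4Σ_{j≠i} y_j = 0.
In a symmetric equilibrium every firm chooses the same y, so Σ_{j≠i} y_j = 2y. The condition becomes 174 − 20y = 0, giving y = 174/20 = 8.7.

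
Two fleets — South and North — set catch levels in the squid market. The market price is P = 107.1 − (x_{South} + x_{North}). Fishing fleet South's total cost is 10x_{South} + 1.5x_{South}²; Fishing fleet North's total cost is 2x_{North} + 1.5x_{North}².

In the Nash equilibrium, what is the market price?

73.4

Fishing fleet South's profit: π = x_{South}(107.1 − (x_{South} + x_{North})) − 10x_{South} − 1.5x_{South}².
∂π/∂x_{South} = 97.1 − 5x_{South} − x_{North} = 0, so x_{South} = 19.42 − 0.2x_{North}.
By the same steps for North: x_{North} = 21.02 − 0.2x_{South}.
Solving the two reaction functions simultaneously: (1 − (−0.2)(−0.2))x_{South} = 19.42 − 0.2·21.02, so 0.96x_{South} = 15.216 and x_{South} = 15.85.
Then x_{North} = 21.02 − 0.2·15.85 = 17.85.
Equilibrium price: P = 107.1 − 33.7 = 73.4.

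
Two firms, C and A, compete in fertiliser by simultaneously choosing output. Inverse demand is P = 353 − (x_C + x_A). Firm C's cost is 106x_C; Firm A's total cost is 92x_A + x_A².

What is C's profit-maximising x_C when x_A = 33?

107

Firm C's profit: π = x_C(353 − (x_C + x_A)) − 106x_C.
∂π/∂x_C = 247 − 2x_C − x_A = 0, so x_C = 123.5 − 0.5x_A.
At x_A = 33: x_C = 123.5 − 0.5·33 = 107.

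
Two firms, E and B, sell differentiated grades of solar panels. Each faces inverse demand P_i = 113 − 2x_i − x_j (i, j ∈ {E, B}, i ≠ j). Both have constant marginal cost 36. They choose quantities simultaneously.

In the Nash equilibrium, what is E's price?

Firm E's profit: π = x_E(113 − 2x_E − x_B) − 36x_E.
∂π/∂x_E = 77 − 4x_E − x_B = 0 ⇒ x_E = 19.25 − 0.25x_B.
The game is symmetric, so in equilibrium x_B = x_E: the reaction function gives 1.25x_E = 19.25, hence x_E = 15.4.
P_E = 113 − 2·15.4 − 15.4 = 66.8.

66.8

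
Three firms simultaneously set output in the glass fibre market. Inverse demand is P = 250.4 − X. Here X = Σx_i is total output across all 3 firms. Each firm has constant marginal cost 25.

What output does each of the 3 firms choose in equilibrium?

56.35

A representative firm's profit is π_i = x_i(250.4 − X) − 25x_i, with X = x_i + Σ_{j≠i} x_j.
First-order condition: 225.4 − 2x_i − Σ_{j≠i} x_j = 0.
In a symmetric equilibrium every firm chooses the same x, so Σ_{j≠i} x_j = 2x. The condition becomes 225.4 − 4x = 0, giving x = 225.4/4 = 56.35.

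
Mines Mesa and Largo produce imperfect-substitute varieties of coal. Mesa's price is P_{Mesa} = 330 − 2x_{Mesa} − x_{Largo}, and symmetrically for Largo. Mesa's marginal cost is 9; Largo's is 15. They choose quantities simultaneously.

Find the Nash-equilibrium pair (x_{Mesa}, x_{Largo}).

Mine Mesa's profit: π = x_{Mesa}(330 − 2x_{Mesa} − x_{Largo}) − 9x_{Mesa}.
∂π/∂x_{Mesa} = 321 − 4x_{Mesa} − x_{Largo} = 0 ⇒ x_{Mesa} = 80.25 − 0.25x_{Largo}.
Similarly x_{Largo} = 78.75 − 0.25x_{Mesa}.
Substituting the second reaction function into the first: x_{Mesa} = 80.25 − 0.25(78.75 − 0.25x_{Mesa}), which gives 0.9375x_{Mesa} = 60.5625 ⇒ x_{Mesa} = 64.6.
Then x_{Largo} = 78.75 − 0.25·64.6 = 62.6.

64.6, 62.6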